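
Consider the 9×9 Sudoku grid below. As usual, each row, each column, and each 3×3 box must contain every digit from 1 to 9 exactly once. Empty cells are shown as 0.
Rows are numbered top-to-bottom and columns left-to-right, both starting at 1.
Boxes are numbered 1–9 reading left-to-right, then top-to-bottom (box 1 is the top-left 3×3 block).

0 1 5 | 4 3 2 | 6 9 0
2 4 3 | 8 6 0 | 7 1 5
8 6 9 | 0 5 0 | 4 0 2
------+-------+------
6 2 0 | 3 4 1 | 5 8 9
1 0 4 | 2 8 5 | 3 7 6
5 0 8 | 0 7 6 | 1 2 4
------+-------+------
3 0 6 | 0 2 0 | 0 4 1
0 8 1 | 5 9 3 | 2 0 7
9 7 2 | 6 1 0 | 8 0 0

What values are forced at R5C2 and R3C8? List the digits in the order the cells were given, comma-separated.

9,3

For R5C2:
  Row 5 already contains {1, 2, 3, 4, 5, 6, 7, 8}.
  Column 2 already contains {1, 2, 4, 6, 7, 8}.
  Its 3×3 block (box 4) already contains {1, 2, 4, 5, 6, 8}.
  The only value from 1–9 not eliminated is 9, so R5C2 = 9.
For R3C8:
  Row 3 already contains {2, 4, 5, 6, 8, 9}.
  Column 8 already contains {1, 2, 4, 7, 8, 9}.
  Its 3×3 block (box 3) already contains {1, 2, 4, 5, 6, 7, 9}.
  The only value from 1–9 not eliminated is 3, so R3C8 = 3.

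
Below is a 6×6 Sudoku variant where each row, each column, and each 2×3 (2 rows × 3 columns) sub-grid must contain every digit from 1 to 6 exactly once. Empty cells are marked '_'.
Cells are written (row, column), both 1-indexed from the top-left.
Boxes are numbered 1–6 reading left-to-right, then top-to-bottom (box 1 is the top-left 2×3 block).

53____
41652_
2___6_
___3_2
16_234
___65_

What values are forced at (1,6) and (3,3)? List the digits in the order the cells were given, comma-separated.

For (1,6):
  Consider where 6 can go in column 6.
  (2,6) is out (row 2 already has a 6).
  (3,6) is out (row 3 already has a 6).
  (6,6) is out (row 6 already has a 6).
  So the only cell in column 6 that can hold 6 is (1,6).
  So (1,6) = 6.
For (3,3):
  Consider where 3 can go in box 3.
  (3,2) is out (column 2 already has a 3).
  (4,1) is out (row 4 already has a 3).
  (4,2) is out (row 4 already has a 3).
  (4,3) is out (row 4 already has a 3).
  So the only cell in box 3 that can hold 3 is (3,3).
  So (3,3) = 3.

6,3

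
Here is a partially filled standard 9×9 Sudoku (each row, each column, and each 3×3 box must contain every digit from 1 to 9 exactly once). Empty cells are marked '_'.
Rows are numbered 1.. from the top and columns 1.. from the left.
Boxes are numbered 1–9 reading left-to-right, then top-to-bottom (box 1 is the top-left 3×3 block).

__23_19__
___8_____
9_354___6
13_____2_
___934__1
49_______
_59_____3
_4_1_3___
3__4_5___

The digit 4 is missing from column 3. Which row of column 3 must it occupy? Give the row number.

Consider where 4 can go in column 3.
row 4, column 3 is out (box 4 already has a 4).
row 5, column 3 is out (row 5 already has a 4).
row 6, column 3 is out (row 6 already has a 4).
row 8, column 3 is out (row 8 already has a 4).
row 9, column 3 is out (row 9 already has a 4).
So the only cell in column 3 that can hold 4 is row 2, column 3.
That is row 2.

2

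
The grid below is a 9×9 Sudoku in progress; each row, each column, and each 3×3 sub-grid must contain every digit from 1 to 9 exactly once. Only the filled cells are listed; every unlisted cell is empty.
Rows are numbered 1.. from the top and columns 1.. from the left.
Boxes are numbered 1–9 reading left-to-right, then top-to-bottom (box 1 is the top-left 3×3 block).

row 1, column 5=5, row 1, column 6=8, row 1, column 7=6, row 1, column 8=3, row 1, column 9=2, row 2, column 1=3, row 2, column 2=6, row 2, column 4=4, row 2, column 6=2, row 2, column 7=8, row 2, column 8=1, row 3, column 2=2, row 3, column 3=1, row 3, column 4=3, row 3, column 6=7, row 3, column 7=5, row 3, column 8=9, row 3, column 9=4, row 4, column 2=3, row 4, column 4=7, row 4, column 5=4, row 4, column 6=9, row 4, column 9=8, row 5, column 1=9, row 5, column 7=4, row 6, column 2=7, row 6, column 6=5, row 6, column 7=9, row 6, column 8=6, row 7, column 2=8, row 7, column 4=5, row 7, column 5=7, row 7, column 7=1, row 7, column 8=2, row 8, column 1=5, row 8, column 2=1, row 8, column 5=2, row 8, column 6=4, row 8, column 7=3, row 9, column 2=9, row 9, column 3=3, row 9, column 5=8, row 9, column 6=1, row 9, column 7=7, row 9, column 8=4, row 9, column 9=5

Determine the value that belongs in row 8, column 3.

7

Cell row 8, column 3 itself could take any of {6, 7} by direct elimination.
Consider where 7 can go in box 7.
row 7, column 1 is out (row 7 already has a 7).
row 7, column 3 is out (row 7 already has a 7).
row 9, column 1 is out (row 9 already has a 7).
So the only cell in box 7 that can hold 7 is row 8, column 3.
Therefore row 8, column 3 = 7.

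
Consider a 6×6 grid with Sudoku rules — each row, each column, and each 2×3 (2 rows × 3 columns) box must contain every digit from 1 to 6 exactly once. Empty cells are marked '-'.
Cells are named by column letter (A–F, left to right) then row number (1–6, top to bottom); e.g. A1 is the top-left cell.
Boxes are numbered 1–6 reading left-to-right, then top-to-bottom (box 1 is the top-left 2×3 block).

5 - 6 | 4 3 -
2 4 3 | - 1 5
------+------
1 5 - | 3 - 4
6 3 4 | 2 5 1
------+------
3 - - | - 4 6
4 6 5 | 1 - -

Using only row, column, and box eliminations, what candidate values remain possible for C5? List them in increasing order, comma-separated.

Row 5 already contains {3, 4, 6}.
Column C already contains {3, 4, 5, 6}.
Its 2×3 block (box 5) already contains {3, 4, 5, 6}.
Removing those from 1–6 leaves {1, 2} as the candidates for C5.

1,2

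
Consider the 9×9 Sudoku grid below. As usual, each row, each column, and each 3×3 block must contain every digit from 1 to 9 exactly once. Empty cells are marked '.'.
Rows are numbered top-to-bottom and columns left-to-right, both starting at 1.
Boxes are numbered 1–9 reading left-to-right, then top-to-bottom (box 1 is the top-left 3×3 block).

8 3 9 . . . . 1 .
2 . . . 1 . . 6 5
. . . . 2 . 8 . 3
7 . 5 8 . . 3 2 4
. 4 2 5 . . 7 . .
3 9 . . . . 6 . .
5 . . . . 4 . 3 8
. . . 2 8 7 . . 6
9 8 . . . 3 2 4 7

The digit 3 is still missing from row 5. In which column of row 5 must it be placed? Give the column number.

5

Consider where 3 can go in row 5.
R5C1 is out (column 1 already has a 3).
R5C6 is out (column 6 already has a 3).
R5C8 is out (column 8 already has a 3).
R5C9 is out (column 9 already has a 3).
So the only cell in row 5 that can hold 3 is R5C5.
That is column 5.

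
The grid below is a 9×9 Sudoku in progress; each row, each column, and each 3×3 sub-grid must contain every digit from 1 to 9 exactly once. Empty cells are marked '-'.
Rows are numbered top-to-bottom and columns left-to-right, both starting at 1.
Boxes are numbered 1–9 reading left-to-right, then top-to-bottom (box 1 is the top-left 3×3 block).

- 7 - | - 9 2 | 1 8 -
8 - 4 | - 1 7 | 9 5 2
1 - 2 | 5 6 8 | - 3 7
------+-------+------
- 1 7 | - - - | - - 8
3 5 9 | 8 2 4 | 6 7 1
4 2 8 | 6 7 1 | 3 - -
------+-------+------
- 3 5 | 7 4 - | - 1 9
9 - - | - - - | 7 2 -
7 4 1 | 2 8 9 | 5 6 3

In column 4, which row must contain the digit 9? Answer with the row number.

Consider where 9 can go in column 4.
r1c4 is out (row 1 already has a 9).
r2c4 is out (row 2 already has a 9).
r8c4 is out (row 8 already has a 9).
So the only cell in column 4 that can hold 9 is r4c4.
That is row 4.

4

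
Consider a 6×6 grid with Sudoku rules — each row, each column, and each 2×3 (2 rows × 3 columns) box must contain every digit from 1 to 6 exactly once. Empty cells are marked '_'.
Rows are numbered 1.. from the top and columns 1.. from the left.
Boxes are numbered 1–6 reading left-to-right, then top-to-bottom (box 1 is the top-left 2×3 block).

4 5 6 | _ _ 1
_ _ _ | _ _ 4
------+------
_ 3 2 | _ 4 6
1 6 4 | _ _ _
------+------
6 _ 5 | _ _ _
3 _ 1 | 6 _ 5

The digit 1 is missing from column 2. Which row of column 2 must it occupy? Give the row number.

Consider where 1 can go in column 2.
row 5, column 2 is out (box 5 already has a 1).
row 6, column 2 is out (row 6 already has a 1).
So the only cell in column 2 that can hold 1 is row 2, column 2.
That is row 2.

2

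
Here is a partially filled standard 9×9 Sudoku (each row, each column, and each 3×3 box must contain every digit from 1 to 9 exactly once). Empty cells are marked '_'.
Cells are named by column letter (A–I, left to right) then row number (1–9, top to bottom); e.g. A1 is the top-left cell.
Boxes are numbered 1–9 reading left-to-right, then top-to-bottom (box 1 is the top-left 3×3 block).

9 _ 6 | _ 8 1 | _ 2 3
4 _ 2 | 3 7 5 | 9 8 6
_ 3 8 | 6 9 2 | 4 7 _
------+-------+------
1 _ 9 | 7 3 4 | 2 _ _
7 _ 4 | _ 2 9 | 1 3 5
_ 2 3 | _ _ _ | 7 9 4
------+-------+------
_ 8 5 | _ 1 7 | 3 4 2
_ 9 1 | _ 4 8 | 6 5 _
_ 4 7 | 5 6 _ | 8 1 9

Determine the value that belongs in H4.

Row 4 already contains {1, 2, 3, 4, 7, 9}.
Column H already contains {1, 2, 3, 4, 5, 7, 8, 9}.
Its 3×3 block (box 6) already contains {1, 2, 3, 4, 5, 7, 9}.
The only value from 1–9 not eliminated is 6, so H4 = 6.

6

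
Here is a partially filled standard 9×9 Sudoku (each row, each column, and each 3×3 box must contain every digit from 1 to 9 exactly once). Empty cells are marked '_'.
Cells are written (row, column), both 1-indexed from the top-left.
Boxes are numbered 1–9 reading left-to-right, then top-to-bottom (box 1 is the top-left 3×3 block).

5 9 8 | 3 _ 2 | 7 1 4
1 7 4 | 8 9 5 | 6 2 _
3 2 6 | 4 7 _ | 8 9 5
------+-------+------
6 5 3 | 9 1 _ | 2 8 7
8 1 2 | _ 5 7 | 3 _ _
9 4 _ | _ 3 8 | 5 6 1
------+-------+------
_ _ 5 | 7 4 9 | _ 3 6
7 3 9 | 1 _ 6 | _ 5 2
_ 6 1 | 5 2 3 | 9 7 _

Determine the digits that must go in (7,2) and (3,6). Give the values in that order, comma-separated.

8,1

For (7,2):
  Row 7 already contains {3, 4, 5, 6, 7, 9}.
  Column 2 already contains {1, 2, 3, 4, 5, 6, 7, 9}.
  Its 3×3 block (box 7) already contains {1, 3, 5, 6, 7, 9}.
  The only value from 1–9 not eliminated is 8, so (7,2) = 8.
For (3,6):
  Row 3 already contains {2, 3, 4, 5, 6, 7, 8, 9}.
  Column 6 already contains {2, 3, 5, 6, 7, 8, 9}.
  Its 3×3 block (box 2) already contains {2, 3, 4, 5, 7, 8, 9}.
  The only value from 1–9 not eliminated is 1, so (3,6) = 1.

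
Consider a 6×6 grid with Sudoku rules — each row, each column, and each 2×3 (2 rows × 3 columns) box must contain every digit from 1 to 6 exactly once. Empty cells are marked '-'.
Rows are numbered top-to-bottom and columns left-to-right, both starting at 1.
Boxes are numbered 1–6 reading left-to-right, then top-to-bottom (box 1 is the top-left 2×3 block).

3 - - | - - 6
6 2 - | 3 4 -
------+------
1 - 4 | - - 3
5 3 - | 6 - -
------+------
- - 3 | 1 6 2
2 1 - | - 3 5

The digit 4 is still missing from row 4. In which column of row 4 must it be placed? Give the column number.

6

Consider where 4 can go in row 4.
R4C3 is out (column 3 already has a 4).
R4C5 is out (column 5 already has a 4).
So the only cell in row 4 that can hold 4 is R4C6.
That is column 6.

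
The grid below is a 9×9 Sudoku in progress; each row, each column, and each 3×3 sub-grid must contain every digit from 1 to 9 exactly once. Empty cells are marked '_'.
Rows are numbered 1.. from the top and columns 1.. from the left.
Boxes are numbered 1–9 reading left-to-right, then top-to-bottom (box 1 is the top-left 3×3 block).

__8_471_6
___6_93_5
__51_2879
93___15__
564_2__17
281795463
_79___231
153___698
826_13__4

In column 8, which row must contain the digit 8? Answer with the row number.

Consider where 8 can go in column 8.
row 1, column 8 is out (row 1 already has a 8).
row 2, column 8 is out (box 3 already has a 8).
row 9, column 8 is out (row 9 already has a 8).
So the only cell in column 8 that can hold 8 is row 4, column 8.
That is row 4.

4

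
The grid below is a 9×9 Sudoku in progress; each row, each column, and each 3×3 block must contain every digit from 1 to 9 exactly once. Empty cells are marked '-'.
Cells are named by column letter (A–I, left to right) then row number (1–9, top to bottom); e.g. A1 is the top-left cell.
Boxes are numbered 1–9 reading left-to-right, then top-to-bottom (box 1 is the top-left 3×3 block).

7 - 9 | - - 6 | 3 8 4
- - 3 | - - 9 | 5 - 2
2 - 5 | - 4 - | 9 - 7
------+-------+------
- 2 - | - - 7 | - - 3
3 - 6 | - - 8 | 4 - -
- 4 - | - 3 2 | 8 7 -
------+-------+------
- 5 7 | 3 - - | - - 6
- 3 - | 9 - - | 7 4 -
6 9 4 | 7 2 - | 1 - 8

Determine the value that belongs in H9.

3

Cell H9 itself could take any of {3, 5} by direct elimination.
Consider where 3 can go in box 9.
G7 is out (row 7 already has a 3).
H7 is out (row 7 already has a 3).
I8 is out (row 8 already has a 3).
So the only cell in box 9 that can hold 3 is H9.
Therefore H9 = 3.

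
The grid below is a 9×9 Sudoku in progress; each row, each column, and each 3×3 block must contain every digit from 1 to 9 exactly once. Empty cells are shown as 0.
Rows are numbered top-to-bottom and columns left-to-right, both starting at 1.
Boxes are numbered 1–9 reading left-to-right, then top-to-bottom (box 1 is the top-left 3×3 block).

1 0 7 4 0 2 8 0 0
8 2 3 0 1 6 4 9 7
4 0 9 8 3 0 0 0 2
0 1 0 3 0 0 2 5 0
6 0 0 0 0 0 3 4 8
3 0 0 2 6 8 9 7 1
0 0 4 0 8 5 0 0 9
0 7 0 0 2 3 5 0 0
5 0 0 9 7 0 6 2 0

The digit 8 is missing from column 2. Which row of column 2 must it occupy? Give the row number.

Consider where 8 can go in column 2.
R1C2 is out (row 1 already has a 8).
R3C2 is out (row 3 already has a 8).
R5C2 is out (row 5 already has a 8).
R6C2 is out (row 6 already has a 8).
R7C2 is out (row 7 already has a 8).
So the only cell in column 2 that can hold 8 is R9C2.
That is row 9.

9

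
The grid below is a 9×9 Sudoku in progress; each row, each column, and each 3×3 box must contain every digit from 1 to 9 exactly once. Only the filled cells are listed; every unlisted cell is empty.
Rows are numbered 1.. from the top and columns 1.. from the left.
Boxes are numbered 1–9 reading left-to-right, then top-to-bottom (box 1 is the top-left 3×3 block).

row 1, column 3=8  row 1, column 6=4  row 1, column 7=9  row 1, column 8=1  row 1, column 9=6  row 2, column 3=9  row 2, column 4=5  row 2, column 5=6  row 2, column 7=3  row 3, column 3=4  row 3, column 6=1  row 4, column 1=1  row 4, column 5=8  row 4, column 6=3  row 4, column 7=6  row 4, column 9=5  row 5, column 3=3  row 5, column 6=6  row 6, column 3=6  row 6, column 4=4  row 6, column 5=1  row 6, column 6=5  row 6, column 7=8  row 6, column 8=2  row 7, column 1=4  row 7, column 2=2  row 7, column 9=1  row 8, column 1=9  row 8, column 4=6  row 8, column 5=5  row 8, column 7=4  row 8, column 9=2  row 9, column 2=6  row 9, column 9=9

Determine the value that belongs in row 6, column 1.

Row 6 already contains {1, 2, 4, 5, 6, 8}.
Column 1 already contains {1, 4, 9}.
Its 3×3 block (box 4) already contains {1, 3, 6}.
The only value from 1–9 not eliminated is 7, so row 6, column 1 = 7.

7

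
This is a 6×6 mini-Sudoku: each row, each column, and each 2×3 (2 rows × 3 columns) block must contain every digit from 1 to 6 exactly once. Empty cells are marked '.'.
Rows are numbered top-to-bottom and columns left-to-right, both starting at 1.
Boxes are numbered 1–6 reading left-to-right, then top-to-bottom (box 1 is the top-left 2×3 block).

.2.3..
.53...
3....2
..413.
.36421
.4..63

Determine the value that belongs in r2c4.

Cell r2c4 itself could take any of {2, 6} by direct elimination.
Consider where 2 can go in row 2.
r2c1 is out (box 1 already has a 2).
r2c5 is out (column 5 already has a 2).
r2c6 is out (column 6 already has a 2).
So the only cell in row 2 that can hold 2 is r2c4.
Therefore r2c4 = 2.

2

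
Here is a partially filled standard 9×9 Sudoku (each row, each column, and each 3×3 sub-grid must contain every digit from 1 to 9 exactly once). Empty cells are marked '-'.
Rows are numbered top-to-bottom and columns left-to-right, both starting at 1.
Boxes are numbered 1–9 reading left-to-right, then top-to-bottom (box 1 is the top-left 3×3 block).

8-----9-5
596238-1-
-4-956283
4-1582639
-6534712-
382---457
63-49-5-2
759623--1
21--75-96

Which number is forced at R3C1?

Row 3 already contains {2, 3, 4, 5, 6, 8, 9}.
Column 1 already contains {2, 3, 4, 5, 6, 7, 8}.
Its 3×3 block (box 1) already contains {4, 5, 6, 8, 9}.
The only value from 1–9 not eliminated is 1, so R3C1 = 1.

1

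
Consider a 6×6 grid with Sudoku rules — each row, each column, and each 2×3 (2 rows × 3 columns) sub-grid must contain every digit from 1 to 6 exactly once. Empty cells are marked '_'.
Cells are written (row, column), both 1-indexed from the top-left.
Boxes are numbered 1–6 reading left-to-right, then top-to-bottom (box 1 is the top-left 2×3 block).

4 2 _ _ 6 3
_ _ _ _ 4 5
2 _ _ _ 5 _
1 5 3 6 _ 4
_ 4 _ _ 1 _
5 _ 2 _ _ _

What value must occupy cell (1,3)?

5

Cell (1,3) itself could take any of {1, 5} by direct elimination.
Consider where 5 can go in column 3.
(2,3) is out (row 2 already has a 5).
(3,3) is out (row 3 already has a 5).
(5,3) is out (box 5 already has a 5).
So the only cell in column 3 that can hold 5 is (1,3).
Therefore (1,3) = 5.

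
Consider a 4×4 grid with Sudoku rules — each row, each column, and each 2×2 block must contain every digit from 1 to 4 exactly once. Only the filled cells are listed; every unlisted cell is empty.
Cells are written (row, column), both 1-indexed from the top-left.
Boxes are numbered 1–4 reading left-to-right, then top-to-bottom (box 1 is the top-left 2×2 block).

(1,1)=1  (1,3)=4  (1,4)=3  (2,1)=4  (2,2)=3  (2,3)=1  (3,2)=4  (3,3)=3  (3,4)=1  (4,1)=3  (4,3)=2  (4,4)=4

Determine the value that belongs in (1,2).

2

Row 1 already contains {1, 3, 4}.
Column 2 already contains {3, 4}.
Its 2×2 block (box 1) already contains {1, 3, 4}.
The only value from 1–4 not eliminated is 2, so (1,2) = 2.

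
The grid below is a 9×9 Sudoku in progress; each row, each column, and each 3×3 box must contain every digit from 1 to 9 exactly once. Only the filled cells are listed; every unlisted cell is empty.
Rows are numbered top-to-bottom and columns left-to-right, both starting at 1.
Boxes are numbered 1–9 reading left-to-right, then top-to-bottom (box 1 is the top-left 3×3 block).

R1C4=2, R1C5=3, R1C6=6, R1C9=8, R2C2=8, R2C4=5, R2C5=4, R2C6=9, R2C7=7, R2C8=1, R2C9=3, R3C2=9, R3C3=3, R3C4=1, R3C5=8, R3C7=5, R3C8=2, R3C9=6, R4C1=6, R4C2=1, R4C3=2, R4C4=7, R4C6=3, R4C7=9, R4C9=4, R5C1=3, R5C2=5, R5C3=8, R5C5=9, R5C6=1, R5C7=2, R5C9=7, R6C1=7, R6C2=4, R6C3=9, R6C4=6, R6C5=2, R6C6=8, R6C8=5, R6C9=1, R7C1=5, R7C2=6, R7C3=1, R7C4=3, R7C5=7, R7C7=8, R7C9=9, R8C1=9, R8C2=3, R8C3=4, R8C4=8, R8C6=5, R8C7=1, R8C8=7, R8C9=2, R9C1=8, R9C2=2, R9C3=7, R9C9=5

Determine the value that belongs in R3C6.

Row 3 already contains {1, 2, 3, 5, 6, 8, 9}.
Column 6 already contains {1, 3, 5, 6, 8, 9}.
Its 3×3 block (box 2) already contains {1, 2, 3, 4, 5, 6, 8, 9}.
The only value from 1–9 not eliminated is 7, so R3C6 = 7.

7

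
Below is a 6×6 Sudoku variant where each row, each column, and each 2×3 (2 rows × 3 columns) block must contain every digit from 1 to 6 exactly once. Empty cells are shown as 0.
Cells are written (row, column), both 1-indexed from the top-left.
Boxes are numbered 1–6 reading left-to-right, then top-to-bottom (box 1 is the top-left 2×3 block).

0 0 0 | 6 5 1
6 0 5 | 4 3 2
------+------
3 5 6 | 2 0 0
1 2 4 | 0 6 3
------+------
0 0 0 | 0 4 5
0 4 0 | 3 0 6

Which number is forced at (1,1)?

4

Cell (1,1) itself could take any of {2, 4} by direct elimination.
Consider where 4 can go in column 1.
(5,1) is out (row 5 already has a 4).
(6,1) is out (row 6 already has a 4).
So the only cell in column 1 that can hold 4 is (1,1).
Therefore (1,1) = 4.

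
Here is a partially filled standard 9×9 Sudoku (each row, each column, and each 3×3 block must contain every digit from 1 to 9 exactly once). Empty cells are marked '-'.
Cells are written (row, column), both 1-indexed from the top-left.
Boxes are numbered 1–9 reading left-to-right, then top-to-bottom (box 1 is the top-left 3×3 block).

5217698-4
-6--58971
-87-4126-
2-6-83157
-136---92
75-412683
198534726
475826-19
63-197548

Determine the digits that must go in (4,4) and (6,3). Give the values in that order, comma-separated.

For (4,4):
  Row 4 already contains {1, 2, 3, 5, 6, 7, 8}.
  Column 4 already contains {1, 4, 5, 6, 7, 8}.
  Its 3×3 block (box 5) already contains {1, 2, 3, 4, 6, 8}.
  The only value from 1–9 not eliminated is 9, so (4,4) = 9.
For (6,3):
  Row 6 already contains {1, 2, 3, 4, 5, 6, 7, 8}.
  Column 3 already contains {1, 3, 5, 6, 7, 8}.
  Its 3×3 block (box 4) already contains {1, 2, 3, 5, 6, 7}.
  The only value from 1–9 not eliminated is 9, so (6,3) = 9.

9,9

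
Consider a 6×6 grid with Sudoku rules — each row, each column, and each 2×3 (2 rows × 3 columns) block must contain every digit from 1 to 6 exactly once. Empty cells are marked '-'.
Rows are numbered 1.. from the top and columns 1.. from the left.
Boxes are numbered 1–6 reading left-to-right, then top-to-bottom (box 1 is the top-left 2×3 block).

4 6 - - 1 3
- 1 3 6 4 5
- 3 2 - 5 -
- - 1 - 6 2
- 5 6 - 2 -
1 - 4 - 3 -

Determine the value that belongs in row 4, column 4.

3

Cell row 4, column 4 itself could take any of {3, 4} by direct elimination.
Consider where 3 can go in column 4.
row 1, column 4 is out (row 1 already has a 3).
row 3, column 4 is out (row 3 already has a 3).
row 5, column 4 is out (box 6 already has a 3).
row 6, column 4 is out (row 6 already has a 3).
So the only cell in column 4 that can hold 3 is row 4, column 4.
Therefore row 4, column 4 = 3.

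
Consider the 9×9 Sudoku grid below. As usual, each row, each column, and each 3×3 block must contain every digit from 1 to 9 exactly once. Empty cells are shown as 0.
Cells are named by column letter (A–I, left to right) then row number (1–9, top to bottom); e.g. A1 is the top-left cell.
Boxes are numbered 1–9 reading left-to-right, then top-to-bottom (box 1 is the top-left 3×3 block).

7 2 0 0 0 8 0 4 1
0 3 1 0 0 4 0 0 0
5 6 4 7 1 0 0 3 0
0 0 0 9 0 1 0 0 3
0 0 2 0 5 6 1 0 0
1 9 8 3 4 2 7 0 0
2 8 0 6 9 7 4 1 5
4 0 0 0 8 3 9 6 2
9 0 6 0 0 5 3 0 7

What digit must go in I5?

4

Cell I5 itself could take any of {4, 8, 9} by direct elimination.
Consider where 4 can go in column I.
I2 is out (row 2 already has a 4).
I3 is out (row 3 already has a 4).
I6 is out (row 6 already has a 4).
So the only cell in column I that can hold 4 is I5.
Therefore I5 = 4.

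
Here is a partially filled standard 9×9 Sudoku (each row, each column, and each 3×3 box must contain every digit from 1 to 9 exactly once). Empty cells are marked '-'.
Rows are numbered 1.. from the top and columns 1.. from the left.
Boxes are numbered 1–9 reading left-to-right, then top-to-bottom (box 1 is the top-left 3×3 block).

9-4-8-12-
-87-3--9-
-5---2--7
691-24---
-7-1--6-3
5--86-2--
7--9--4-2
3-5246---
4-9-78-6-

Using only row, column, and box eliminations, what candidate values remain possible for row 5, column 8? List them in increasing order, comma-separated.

Row 5 already contains {1, 3, 6, 7}.
Column 8 already contains {2, 6, 9}.
Its 3×3 block (box 6) already contains {2, 3, 6}.
Removing those from 1–9 leaves {4, 5, 8} as the candidates for row 5, column 8.

4,5,8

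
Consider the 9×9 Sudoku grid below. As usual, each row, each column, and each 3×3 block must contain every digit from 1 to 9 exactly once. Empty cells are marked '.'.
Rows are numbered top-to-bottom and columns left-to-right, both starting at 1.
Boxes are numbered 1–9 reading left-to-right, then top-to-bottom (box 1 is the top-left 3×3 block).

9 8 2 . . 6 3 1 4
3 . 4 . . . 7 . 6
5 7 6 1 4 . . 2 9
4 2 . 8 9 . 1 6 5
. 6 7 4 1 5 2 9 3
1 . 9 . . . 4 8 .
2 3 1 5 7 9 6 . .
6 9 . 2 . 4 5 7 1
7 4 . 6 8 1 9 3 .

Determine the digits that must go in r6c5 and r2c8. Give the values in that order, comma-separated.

For r6c5:
  Consider where 6 can go in column 5.
  r1c5 is out (row 1 already has a 6).
  r2c5 is out (row 2 already has a 6).
  r8c5 is out (row 8 already has a 6).
  So the only cell in column 5 that can hold 6 is r6c5.
  So r6c5 = 6.
For r2c8:
  Row 2 already contains {3, 4, 6, 7}.
  Column 8 already contains {1, 2, 3, 6, 7, 8, 9}.
  Its 3×3 block (box 3) already contains {1, 2, 3, 4, 6, 7, 9}.
  The only value from 1–9 not eliminated is 5, so r2c8 = 5.

6,5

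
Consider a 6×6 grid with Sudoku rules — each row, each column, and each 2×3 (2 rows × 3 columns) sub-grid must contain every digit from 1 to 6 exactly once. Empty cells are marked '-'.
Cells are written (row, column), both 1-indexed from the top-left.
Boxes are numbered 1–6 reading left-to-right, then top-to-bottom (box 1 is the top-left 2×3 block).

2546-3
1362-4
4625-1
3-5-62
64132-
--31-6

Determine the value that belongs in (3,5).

3

Row 3 already contains {1, 2, 4, 5, 6}.
Column 5 already contains {2, 6}.
Its 2×3 block (box 4) already contains {1, 2, 5, 6}.
The only value from 1–6 not eliminated is 3, so (3,5) = 3.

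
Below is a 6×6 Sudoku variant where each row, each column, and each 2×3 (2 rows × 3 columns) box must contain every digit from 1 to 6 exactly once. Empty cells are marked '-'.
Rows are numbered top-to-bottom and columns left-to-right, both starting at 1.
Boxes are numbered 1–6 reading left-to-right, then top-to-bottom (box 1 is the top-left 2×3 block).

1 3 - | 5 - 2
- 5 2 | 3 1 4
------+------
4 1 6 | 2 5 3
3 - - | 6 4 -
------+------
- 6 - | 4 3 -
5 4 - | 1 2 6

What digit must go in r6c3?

3

Row 6 already contains {1, 2, 4, 5, 6}.
Column 3 already contains {2, 6}.
Its 2×3 block (box 5) already contains {4, 5, 6}.
The only value from 1–6 not eliminated is 3, so r6c3 = 3.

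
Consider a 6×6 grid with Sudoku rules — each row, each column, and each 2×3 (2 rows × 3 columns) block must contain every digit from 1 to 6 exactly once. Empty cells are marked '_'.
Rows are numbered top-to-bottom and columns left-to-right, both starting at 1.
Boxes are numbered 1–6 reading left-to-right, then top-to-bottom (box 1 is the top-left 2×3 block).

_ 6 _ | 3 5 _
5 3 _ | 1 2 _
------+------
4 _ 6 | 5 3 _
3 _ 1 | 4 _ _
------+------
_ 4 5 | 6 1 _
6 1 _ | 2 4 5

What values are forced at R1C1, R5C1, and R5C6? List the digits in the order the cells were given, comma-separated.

For R1C1:
  Consider where 1 can go in column 1.
  R5C1 is out (row 5 already has a 1).
  So the only cell in column 1 that can hold 1 is R1C1.
  So R1C1 = 1.
For R5C1:
  Row 5 already contains {1, 4, 5, 6}.
  Column 1 already contains {3, 4, 5, 6}.
  Its 2×3 block (box 5) already contains {1, 4, 5, 6}.
  The only value from 1–6 not eliminated is 2, so R5C1 = 2.
For R5C6:
  Row 5 already contains {1, 4, 5, 6}.
  Column 6 already contains {5}.
  Its 2×3 block (box 6) already contains {1, 2, 4, 5, 6}.
  The only value from 1–6 not eliminated is 3, so R5C6 = 3.

1,2,3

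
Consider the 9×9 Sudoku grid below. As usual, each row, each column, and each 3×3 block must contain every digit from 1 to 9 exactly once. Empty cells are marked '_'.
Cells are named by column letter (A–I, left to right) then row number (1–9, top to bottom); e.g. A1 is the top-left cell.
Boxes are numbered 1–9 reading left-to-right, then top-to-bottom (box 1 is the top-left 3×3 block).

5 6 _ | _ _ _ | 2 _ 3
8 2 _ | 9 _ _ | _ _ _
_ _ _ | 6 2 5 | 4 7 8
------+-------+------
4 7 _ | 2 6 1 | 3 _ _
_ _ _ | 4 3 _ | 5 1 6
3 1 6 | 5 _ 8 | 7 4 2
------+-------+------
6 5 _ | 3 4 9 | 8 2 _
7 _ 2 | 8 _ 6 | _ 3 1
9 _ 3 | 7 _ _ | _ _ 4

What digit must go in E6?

Row 6 already contains {1, 2, 3, 4, 5, 6, 7, 8}.
Column E already contains {2, 3, 4, 6}.
Its 3×3 block (box 5) already contains {1, 2, 3, 4, 5, 6, 8}.
The only value from 1–9 not eliminated is 9, so E6 = 9.

9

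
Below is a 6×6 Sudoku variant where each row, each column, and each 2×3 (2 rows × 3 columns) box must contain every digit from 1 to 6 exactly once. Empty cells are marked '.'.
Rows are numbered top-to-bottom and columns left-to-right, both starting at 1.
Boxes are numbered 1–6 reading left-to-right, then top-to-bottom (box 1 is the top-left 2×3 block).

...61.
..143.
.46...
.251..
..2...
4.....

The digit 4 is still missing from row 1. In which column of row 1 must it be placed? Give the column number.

Consider where 4 can go in row 1.
r1c1 is out (column 1 already has a 4).
r1c2 is out (column 2 already has a 4).
r1c6 is out (box 2 already has a 4).
So the only cell in row 1 that can hold 4 is r1c3.
That is column 3.

3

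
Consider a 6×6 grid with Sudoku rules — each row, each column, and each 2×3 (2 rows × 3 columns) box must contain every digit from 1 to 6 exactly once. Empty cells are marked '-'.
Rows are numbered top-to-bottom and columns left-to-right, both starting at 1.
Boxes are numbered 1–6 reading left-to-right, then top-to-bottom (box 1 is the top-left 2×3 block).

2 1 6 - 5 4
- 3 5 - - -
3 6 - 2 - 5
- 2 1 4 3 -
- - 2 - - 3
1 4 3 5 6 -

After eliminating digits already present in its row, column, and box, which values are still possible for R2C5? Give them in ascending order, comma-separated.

1,2

Row 2 already contains {3, 5}.
Column 5 already contains {3, 5, 6}.
Its 2×3 block (box 2) already contains {4, 5}.
Removing those from 1–6 leaves {1, 2} as the candidates for R2C5.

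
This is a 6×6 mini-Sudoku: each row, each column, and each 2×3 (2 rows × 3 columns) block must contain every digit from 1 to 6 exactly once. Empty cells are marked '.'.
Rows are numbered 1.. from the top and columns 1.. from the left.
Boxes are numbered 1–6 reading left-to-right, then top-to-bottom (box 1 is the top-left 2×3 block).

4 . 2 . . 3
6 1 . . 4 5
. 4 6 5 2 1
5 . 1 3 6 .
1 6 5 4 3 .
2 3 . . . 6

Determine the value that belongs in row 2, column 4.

2

Row 2 already contains {1, 4, 5, 6}.
Column 4 already contains {3, 4, 5}.
Its 2×3 block (box 2) already contains {3, 4, 5}.
The only value from 1–6 not eliminated is 2, so row 2, column 4 = 2.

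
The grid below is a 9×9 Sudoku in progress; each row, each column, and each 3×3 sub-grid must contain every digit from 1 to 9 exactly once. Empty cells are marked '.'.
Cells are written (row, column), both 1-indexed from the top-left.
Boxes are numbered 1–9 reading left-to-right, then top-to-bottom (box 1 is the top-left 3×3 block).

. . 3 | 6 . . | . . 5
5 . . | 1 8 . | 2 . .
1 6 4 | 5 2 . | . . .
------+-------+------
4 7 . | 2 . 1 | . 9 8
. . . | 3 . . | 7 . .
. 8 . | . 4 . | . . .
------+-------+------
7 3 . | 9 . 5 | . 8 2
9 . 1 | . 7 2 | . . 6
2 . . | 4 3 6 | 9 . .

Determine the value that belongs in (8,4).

8

Row 8 already contains {1, 2, 6, 7, 9}.
Column 4 already contains {1, 2, 3, 4, 5, 6, 9}.
Its 3×3 block (box 8) already contains {2, 3, 4, 5, 6, 7, 9}.
The only value from 1–9 not eliminated is 8, so (8,4) = 8.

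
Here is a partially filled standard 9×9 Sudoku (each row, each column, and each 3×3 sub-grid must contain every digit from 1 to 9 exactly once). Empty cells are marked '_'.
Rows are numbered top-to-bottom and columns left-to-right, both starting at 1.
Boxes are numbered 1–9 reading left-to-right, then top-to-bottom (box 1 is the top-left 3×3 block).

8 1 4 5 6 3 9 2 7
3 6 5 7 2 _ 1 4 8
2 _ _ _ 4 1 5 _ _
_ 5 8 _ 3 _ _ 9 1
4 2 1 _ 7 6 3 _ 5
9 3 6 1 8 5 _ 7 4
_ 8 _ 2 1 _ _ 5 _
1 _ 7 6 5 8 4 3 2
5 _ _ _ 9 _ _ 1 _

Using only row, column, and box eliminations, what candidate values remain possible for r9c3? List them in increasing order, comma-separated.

2,3

Row 9 already contains {1, 5, 9}.
Column 3 already contains {1, 4, 5, 6, 7, 8}.
Its 3×3 block (box 7) already contains {1, 5, 7, 8}.
Removing those from 1–9 leaves {2, 3} as the candidates for r9c3.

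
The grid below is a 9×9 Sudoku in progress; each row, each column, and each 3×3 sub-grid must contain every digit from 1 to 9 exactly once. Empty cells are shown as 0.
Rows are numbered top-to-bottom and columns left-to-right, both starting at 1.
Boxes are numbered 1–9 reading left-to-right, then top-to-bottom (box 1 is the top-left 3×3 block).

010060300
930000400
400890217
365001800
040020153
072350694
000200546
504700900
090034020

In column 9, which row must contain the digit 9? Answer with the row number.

1

Consider where 9 can go in column 9.
R2C9 is out (row 2 already has a 9).
R4C9 is out (box 6 already has a 9).
R8C9 is out (row 8 already has a 9).
R9C9 is out (row 9 already has a 9).
So the only cell in column 9 that can hold 9 is R1C9.
That is row 1.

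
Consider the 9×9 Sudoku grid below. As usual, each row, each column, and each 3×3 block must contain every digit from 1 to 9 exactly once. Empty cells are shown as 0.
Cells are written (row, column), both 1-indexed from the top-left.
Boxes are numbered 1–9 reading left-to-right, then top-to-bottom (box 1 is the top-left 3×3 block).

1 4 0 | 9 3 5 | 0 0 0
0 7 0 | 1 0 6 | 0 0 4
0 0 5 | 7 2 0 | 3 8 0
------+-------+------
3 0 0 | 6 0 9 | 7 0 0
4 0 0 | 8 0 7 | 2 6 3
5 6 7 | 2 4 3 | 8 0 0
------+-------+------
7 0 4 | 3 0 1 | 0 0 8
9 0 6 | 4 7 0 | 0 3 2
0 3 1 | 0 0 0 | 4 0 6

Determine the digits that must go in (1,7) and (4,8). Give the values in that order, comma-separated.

For (1,7):
  Row 1 already contains {1, 3, 4, 5, 9}.
  Column 7 already contains {2, 3, 4, 7, 8}.
  Its 3×3 block (box 3) already contains {3, 4, 8}.
  The only value from 1–9 not eliminated is 6, so (1,7) = 6.
For (4,8):
  Consider where 4 can go in box 6.
  (4,9) is out (column 9 already has a 4).
  (6,8) is out (row 6 already has a 4).
  (6,9) is out (row 6 already has a 4).
  So the only cell in box 6 that can hold 4 is (4,8).
  So (4,8) = 4.

6,4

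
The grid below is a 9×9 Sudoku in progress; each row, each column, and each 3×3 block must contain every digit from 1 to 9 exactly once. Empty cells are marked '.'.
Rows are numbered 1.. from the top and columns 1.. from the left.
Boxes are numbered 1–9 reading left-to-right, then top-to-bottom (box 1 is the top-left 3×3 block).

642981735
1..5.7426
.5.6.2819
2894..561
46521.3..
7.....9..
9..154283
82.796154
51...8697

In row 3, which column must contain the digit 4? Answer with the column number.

5

Consider where 4 can go in row 3.
row 3, column 1 is out (column 1 already has a 4).
row 3, column 3 is out (box 1 already has a 4).
So the only cell in row 3 that can hold 4 is row 3, column 5.
That is column 5.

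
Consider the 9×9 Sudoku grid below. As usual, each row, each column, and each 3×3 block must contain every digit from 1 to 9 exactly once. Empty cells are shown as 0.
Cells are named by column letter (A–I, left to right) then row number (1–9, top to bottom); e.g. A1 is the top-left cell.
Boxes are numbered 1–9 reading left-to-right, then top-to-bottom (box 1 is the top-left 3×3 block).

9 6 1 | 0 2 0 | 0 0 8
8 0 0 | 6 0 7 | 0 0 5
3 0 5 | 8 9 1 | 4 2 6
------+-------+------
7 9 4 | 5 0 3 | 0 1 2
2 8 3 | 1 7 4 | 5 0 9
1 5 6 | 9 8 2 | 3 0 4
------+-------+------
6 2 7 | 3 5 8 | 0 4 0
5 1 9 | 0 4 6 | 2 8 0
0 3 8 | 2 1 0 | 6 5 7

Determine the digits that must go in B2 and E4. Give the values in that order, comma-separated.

4,6

For B2:
  Row 2 already contains {5, 6, 7, 8}.
  Column B already contains {1, 2, 3, 5, 6, 8, 9}.
  Its 3×3 block (box 1) already contains {1, 3, 5, 6, 8, 9}.
  The only value from 1–9 not eliminated is 4, so B2 = 4.
For E4:
  Row 4 already contains {1, 2, 3, 4, 5, 7, 9}.
  Column E already contains {1, 2, 4, 5, 7, 8, 9}.
  Its 3×3 block (box 5) already contains {1, 2, 3, 4, 5, 7, 8, 9}.
  The only value from 1–9 not eliminated is 6, so E4 = 6.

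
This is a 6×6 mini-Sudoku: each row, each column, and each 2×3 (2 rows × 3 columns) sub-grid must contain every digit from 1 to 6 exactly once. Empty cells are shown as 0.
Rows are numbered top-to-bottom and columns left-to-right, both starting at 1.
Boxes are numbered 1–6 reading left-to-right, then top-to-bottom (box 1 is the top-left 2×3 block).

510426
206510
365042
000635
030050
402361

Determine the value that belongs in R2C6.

3

Row 2 already contains {1, 2, 5, 6}.
Column 6 already contains {1, 2, 5, 6}.
Its 2×3 block (box 2) already contains {1, 2, 4, 5, 6}.
The only value from 1–6 not eliminated is 3, so R2C6 = 3.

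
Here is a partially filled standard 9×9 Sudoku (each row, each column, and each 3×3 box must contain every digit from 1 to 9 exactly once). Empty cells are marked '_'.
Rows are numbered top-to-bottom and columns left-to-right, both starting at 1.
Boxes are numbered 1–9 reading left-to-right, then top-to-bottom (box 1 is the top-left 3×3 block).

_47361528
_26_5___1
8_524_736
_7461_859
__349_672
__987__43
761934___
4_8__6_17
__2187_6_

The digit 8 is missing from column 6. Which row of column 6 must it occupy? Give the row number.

Consider where 8 can go in column 6.
R3C6 is out (row 3 already has a 8).
R4C6 is out (row 4 already has a 8).
R5C6 is out (box 5 already has a 8).
R6C6 is out (row 6 already has a 8).
So the only cell in column 6 that can hold 8 is R2C6.
That is row 2.

2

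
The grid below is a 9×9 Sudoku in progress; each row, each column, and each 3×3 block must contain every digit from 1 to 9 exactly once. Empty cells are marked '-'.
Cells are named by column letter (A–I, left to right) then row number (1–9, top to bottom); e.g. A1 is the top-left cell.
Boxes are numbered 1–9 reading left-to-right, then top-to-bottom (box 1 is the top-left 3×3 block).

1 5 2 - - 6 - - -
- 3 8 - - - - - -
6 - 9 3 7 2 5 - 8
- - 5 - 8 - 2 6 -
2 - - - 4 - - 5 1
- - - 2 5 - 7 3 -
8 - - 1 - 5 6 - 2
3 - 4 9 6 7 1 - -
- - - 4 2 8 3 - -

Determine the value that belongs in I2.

6

Cell I2 itself could take any of {4, 6, 7, 9} by direct elimination.
Consider where 6 can go in column I.
I1 is out (row 1 already has a 6).
I4 is out (row 4 already has a 6).
I6 is out (box 6 already has a 6).
I8 is out (row 8 already has a 6).
I9 is out (box 9 already has a 6).
So the only cell in column I that can hold 6 is I2.
Therefore I2 = 6.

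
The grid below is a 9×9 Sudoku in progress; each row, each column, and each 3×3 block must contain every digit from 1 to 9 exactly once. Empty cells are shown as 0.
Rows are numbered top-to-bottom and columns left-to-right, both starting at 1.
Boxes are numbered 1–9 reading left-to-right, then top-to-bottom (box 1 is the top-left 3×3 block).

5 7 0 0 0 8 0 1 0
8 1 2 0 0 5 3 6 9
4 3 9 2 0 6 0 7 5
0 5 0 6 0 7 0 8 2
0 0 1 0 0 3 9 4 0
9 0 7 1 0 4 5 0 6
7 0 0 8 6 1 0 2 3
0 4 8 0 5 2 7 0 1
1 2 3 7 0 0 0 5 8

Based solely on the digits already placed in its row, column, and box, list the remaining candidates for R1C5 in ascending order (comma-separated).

3,4,9

Row 1 already contains {1, 5, 7, 8}.
Column 5 already contains {5, 6}.
Its 3×3 block (box 2) already contains {2, 5, 6, 8}.
Removing those from 1–9 leaves {3, 4, 9} as the candidates for R1C5.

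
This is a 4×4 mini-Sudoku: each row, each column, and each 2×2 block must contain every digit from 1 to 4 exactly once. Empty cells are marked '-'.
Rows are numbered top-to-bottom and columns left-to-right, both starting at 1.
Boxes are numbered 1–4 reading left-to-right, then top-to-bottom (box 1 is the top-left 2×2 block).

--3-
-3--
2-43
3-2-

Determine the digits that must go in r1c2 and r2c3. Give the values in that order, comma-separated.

For r1c2:
  Consider where 2 can go in box 1.
  r1c1 is out (column 1 already has a 2).
  r2c1 is out (column 1 already has a 2).
  So the only cell in box 1 that can hold 2 is r1c2.
  So r1c2 = 2.
For r2c3:
  Row 2 already contains {3}.
  Column 3 already contains {2, 3, 4}.
  Its 2×2 block (box 2) already contains {3}.
  The only value from 1–4 not eliminated is 1, so r2c3 = 1.

2,1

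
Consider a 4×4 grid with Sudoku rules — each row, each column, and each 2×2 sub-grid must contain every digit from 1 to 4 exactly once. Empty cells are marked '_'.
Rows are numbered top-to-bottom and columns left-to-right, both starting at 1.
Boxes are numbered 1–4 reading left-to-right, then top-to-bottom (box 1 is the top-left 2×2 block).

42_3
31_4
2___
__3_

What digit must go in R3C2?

3

Cell R3C2 itself could take any of {3, 4} by direct elimination.
Consider where 3 can go in row 3.
R3C3 is out (column 3 already has a 3).
R3C4 is out (column 4 already has a 3).
So the only cell in row 3 that can hold 3 is R3C2.
Therefore R3C2 = 3.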